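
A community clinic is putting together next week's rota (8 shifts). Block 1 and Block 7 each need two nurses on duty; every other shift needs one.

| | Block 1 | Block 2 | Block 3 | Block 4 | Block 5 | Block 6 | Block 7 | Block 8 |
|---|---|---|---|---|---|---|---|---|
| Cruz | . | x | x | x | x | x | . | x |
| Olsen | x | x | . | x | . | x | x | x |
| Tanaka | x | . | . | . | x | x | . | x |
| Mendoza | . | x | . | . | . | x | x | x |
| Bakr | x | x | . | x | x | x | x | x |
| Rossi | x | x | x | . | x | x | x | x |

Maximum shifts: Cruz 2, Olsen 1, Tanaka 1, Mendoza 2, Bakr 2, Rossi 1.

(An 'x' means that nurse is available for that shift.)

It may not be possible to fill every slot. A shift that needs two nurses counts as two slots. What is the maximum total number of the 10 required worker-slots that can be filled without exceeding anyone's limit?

9

Total capacity across all nurses is 2+1+1+2+2+1 = 9, and 10 slots are needed, so at most 9 can be filled.
An assignment achieving 9: Block 1→Olsen+Tanaka, Block 2→Mendoza, Block 3→Cruz, Block 4→Cruz, Block 5→Bakr, Block 6→Rossi, Block 7→Mendoza+Bakr.
Loads: Cruz 2/2, Olsen 1/1, Tanaka 1/1, Mendoza 2/2, Bakr 2/2, Rossi 1/1.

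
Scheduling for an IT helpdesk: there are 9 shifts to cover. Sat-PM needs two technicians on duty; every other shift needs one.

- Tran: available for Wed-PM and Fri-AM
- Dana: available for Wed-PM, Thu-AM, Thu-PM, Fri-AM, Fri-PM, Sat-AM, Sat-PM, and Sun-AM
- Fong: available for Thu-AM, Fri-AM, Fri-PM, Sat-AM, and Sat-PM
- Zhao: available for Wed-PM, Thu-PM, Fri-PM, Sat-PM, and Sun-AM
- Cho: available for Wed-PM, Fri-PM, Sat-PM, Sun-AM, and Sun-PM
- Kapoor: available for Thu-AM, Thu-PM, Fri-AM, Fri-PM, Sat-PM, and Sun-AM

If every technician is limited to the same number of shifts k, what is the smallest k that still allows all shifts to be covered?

2

With 6 technicians and 10 worker-slots to fill, someone must work at least ⌈10/6⌉ = 2 shifts, so k ≥ 2.
k = 2 works: Wed-PM→Tran, Thu-AM→Dana, Thu-PM→Zhao, Fri-AM→Tran, Fri-PM→Fong, Sat-AM→Dana, Sat-PM→Fong+Cho, Sun-AM→Zhao, Sun-PM→Cho.
Loads: Tran 2, Dana 2, Fong 2, Zhao 2, Cho 2, Kapoor 0 — all ≤ 2.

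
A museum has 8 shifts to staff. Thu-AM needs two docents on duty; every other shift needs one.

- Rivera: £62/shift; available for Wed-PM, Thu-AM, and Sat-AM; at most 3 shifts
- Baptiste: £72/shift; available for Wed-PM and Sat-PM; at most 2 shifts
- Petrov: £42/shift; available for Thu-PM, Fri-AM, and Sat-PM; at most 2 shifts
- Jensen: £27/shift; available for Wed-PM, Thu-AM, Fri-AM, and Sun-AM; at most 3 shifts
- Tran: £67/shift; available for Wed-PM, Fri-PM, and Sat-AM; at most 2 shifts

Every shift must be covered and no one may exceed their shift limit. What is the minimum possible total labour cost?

Thu-AM can only be covered by Rivera and Jensen, so that assignment is forced.
Thu-PM can only be covered by Petrov, so that assignment is forced.
Fri-PM can only be covered by Tran, so that assignment is forced.
Picking the cheapest available docent for each shift independently would cost £383, but that ignores the shift limits.
An optimal schedule: Wed-PM→Rivera, Thu-AM→Jensen+Rivera, Thu-PM→Petrov, Fri-AM→Jensen, Fri-PM→Tran, Sat-AM→Rivera, Sat-PM→Petrov, Sun-AM→Jensen.
Total: 62 + 27 + 62 + 42 + 27 + 67 + 62 + 42 + 27 = £418.

£418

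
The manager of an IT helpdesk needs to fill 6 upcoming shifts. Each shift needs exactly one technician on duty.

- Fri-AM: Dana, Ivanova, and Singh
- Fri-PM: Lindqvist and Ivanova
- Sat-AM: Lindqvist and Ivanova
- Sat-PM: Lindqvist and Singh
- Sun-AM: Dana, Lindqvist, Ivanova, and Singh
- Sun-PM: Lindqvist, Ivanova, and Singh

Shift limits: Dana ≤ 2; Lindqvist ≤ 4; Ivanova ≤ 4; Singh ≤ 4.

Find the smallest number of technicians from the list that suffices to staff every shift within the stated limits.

6 slots to fill and no one can take more than 4, so at least ⌈6/4⌉ = 2 technicians are needed.
Dana and Lindqvist alone can cover everything: Fri-AM→Dana, Fri-PM→Lindqvist, Sat-AM→Lindqvist, Sat-PM→Lindqvist, Sun-AM→Dana, Sun-PM→Lindqvist.

2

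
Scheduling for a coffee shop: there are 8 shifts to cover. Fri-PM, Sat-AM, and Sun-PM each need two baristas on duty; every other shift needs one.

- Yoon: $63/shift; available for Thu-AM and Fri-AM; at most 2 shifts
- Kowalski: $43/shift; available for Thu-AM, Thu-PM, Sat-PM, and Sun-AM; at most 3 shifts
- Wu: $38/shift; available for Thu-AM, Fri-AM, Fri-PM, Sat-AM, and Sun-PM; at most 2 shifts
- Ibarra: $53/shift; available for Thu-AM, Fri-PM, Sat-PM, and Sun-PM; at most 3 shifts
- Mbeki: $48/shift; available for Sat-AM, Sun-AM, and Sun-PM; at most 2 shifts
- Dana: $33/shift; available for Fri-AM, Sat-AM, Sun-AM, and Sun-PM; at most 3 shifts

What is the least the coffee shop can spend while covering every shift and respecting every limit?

Thu-PM can only be covered by Kowalski, so that assignment is forced.
Fri-PM can only be covered by Wu and Ibarra, so that assignment is forced.
Picking the cheapest available barista for each shift independently would cost $423, but that ignores the shift limits.
An optimal schedule: Thu-AM→Kowalski, Thu-PM→Kowalski, Fri-AM→Dana, Fri-PM→Wu+Ibarra, Sat-AM→Dana+Wu, Sat-PM→Kowalski, Sun-AM→Mbeki, Sun-PM→Dana+Mbeki.
Total: 43 + 43 + 33 + 38 + 53 + 33 + 38 + 43 + 48 + 33 + 48 = $453.

$453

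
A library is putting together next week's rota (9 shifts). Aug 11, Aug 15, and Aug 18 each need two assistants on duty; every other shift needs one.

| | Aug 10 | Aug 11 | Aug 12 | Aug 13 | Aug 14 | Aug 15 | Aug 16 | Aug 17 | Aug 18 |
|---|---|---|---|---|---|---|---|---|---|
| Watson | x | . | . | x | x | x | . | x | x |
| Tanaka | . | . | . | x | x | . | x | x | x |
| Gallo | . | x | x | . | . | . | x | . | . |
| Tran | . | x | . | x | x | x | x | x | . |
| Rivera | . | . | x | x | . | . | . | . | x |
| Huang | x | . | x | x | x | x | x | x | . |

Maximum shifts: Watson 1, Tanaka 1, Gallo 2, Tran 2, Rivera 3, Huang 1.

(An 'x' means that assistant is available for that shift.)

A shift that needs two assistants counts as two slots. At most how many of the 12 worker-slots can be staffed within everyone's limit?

10

Total capacity across all assistants is 1+1+2+2+3+1 = 10, and 12 slots are needed, so at most 10 can be filled.
An assignment achieving 10: Aug 10→Watson, Aug 11→Gallo+Tran, Aug 12→Rivera, Aug 13→Rivera, Aug 15→Tran+Huang, Aug 16→Gallo, Aug 18→Tanaka+Rivera.
Loads: Watson 1/1, Tanaka 1/1, Gallo 2/2, Tran 2/2, Rivera 3/3, Huang 1/1.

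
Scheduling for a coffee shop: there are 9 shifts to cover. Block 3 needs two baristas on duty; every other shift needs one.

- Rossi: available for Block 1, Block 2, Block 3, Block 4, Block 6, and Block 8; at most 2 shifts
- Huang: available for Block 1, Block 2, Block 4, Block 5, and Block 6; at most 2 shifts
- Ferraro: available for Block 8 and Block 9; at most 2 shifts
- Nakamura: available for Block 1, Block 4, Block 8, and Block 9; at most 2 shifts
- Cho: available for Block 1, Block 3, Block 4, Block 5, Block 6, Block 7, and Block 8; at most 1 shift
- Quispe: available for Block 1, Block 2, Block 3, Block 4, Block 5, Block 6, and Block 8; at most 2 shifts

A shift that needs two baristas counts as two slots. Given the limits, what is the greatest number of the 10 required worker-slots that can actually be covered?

Total capacity across all baristas is 2+2+2+2+1+2 = 11, and 10 slots are needed, so at most 10 can be filled.
An assignment achieving 10: Block 1→Nakamura, Block 2→Rossi, Block 3→Rossi+Quispe, Block 4→Nakamura, Block 5→Huang, Block 6→Huang, Block 7→Cho, Block 8→Ferraro, Block 9→Ferraro.
Loads: Rossi 2/2, Huang 2/2, Ferraro 2/2, Nakamura 2/2, Cho 1/1, Quispe 1/2.

10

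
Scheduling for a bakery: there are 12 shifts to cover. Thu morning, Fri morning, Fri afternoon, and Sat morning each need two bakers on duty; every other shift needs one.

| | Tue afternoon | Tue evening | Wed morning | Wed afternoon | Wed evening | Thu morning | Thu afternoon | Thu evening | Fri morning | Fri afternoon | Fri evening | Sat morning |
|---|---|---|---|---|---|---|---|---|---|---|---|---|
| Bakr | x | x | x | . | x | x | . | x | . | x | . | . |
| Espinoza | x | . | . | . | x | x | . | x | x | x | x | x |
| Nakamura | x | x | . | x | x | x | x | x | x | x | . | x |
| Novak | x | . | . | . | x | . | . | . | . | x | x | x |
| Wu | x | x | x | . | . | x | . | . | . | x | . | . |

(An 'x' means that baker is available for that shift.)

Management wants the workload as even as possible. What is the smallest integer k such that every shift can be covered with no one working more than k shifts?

With 5 bakers and 16 worker-slots to fill, someone must work at least ⌈16/5⌉ = 4 shifts, so k ≥ 4.
k = 4 works: Tue afternoon→Novak, Tue evening→Bakr, Wed morning→Bakr, Wed afternoon→Nakamura, Wed evening→Bakr, Thu morning→Espinoza+Wu, Thu afternoon→Nakamura, Thu evening→Bakr, Fri morning→Espinoza+Nakamura, Fri afternoon→Novak+Wu, Fri evening→Espinoza, Sat morning→Espinoza+Nakamura.
Loads: Bakr 4, Espinoza 4, Nakamura 4, Novak 2, Wu 2 — all ≤ 4.

4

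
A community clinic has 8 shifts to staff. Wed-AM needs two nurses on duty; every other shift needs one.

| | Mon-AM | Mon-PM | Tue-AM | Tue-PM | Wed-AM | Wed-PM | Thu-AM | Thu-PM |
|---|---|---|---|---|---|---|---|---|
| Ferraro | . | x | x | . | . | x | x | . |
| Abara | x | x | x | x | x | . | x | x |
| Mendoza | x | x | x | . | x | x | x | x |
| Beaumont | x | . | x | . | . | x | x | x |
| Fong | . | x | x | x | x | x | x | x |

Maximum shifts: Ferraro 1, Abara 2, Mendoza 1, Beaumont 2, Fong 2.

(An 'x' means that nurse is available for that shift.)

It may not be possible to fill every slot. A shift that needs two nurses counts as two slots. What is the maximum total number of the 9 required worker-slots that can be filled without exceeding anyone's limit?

Total capacity across all nurses is 1+2+1+2+2 = 8, and 9 slots are needed, so at most 8 can be filled.
An assignment achieving 8: Mon-AM→Abara, Mon-PM→Ferraro, Tue-AM→Fong, Tue-PM→Abara, Wed-AM→Mendoza+Fong, Wed-PM→Beaumont, Thu-PM→Beaumont.
Loads: Ferraro 1/1, Abara 2/2, Mendoza 1/1, Beaumont 2/2, Fong 2/2.

8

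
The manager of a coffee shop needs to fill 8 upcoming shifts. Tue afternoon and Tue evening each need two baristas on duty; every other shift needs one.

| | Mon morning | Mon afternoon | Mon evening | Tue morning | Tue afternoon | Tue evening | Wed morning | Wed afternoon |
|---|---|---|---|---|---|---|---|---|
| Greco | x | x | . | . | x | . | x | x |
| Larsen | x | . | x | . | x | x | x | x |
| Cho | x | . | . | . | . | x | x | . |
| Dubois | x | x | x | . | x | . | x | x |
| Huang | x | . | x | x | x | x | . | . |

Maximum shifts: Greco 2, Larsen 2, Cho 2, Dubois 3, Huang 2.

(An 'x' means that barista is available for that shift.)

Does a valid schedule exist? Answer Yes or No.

Tue morning can only be covered by Huang, so that assignment is forced.
One valid schedule: Mon morning→Dubois, Mon afternoon→Greco, Mon evening→Larsen, Tue morning→Huang, Tue afternoon→Dubois+Huang, Tue evening→Larsen+Cho, Wed morning→Cho, Wed afternoon→Greco.
Loads: Greco 2/2, Larsen 2/2, Cho 2/2, Dubois 2/3, Huang 2/2 — all within limits.

Yes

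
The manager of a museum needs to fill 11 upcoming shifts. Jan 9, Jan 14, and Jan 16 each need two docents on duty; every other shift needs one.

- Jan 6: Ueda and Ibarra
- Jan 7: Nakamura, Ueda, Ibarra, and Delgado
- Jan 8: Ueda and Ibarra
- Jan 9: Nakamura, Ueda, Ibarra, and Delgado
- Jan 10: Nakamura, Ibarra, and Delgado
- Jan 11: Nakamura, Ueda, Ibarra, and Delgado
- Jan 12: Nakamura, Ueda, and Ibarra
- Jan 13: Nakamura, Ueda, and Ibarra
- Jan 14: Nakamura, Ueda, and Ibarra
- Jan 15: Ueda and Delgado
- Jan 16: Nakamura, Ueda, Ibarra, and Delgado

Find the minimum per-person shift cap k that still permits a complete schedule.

4

With 4 docents and 14 worker-slots to fill, someone must work at least ⌈14/4⌉ = 4 shifts, so k ≥ 4.
k = 4 works: Jan 6→Ueda, Jan 7→Ibarra, Jan 8→Ueda, Jan 9→Ibarra+Delgado, Jan 10→Nakamura, Jan 11→Ibarra, Jan 12→Nakamura, Jan 13→Nakamura, Jan 14→Nakamura+Ueda, Jan 15→Ueda, Jan 16→Ibarra+Delgado.
Loads: Nakamura 4, Ueda 4, Ibarra 4, Delgado 2 — all ≤ 4.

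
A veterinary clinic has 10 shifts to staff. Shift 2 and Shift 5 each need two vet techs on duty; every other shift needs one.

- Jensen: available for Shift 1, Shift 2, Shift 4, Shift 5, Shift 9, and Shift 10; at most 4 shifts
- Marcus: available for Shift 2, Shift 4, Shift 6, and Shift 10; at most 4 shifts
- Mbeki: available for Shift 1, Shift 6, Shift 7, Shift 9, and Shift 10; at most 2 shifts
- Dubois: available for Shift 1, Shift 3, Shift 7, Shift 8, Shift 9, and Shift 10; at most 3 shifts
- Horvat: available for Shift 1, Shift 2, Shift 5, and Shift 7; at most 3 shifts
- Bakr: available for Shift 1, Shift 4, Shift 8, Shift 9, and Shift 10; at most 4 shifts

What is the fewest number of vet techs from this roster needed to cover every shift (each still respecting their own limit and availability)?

4

12 slots to fill and no one can take more than 4, so at least ⌈12/4⌉ = 3 vet techs are needed.
Shifts {Shift 3, Shift 5, Shift 6} need 4 slots, but among the vet techs available for them (Jensen, Marcus, Mbeki, Dubois, and Horvat) any 3 together supply at most 3. So 3 vet techs are not enough.
Jensen, Marcus, Dubois, and Horvat alone can cover everything: Shift 1→Jensen, Shift 2→Marcus+Horvat, Shift 3→Dubois, Shift 4→Jensen, Shift 5→Jensen+Horvat, Shift 6→Marcus, Shift 7→Dubois, Shift 8→Dubois, Shift 9→Jensen, Shift 10→Marcus.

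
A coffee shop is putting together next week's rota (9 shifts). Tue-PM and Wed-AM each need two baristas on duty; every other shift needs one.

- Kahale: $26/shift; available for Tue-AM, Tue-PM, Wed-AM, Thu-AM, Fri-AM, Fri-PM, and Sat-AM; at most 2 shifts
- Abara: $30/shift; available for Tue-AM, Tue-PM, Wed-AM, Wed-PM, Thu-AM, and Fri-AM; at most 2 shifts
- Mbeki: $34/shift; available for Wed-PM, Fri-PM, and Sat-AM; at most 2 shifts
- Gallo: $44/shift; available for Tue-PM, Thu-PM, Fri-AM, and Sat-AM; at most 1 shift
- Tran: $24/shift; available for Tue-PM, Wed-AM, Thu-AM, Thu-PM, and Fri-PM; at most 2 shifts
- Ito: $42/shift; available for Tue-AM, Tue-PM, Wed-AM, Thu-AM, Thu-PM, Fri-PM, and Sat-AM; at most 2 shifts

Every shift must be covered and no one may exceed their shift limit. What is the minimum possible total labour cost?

Picking the cheapest available barista for each shift independently would cost $280, but that ignores the shift limits.
An optimal schedule: Tue-AM→Kahale, Tue-PM→Tran+Ito, Wed-AM→Tran+Ito, Wed-PM→Abara, Thu-AM→Abara, Thu-PM→Gallo, Fri-AM→Kahale, Fri-PM→Mbeki, Sat-AM→Mbeki.
Total: 26 + 24 + 42 + 24 + 42 + 30 + 30 + 44 + 26 + 34 + 34 = $356.

$356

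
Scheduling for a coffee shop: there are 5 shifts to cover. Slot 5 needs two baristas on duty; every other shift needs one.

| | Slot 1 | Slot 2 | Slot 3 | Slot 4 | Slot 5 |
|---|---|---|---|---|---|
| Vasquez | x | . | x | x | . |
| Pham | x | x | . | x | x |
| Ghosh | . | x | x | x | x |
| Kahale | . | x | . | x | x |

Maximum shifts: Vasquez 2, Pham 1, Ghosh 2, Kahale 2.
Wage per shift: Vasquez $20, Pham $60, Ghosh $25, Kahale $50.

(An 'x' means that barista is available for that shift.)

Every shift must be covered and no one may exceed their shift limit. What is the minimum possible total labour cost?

$190

Picking the cheapest available barista for each shift independently would cost $160, but that ignores the shift limits.
An optimal schedule: Slot 1→Vasquez, Slot 2→Ghosh, Slot 3→Vasquez, Slot 4→Kahale, Slot 5→Ghosh+Kahale.
Total: 20 + 25 + 20 + 50 + 25 + 50 = $190.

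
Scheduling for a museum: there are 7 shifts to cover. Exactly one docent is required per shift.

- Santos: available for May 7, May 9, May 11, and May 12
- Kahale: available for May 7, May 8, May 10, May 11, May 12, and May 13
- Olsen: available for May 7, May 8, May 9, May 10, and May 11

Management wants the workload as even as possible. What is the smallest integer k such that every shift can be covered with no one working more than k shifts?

With 3 docents and 7 worker-slots to fill, someone must work at least ⌈7/3⌉ = 3 shifts, so k ≥ 3.
k = 3 works: May 7→Santos, May 8→Kahale, May 9→Santos, May 10→Kahale, May 11→Olsen, May 12→Santos, May 13→Kahale.
Loads: Santos 3, Kahale 3, Olsen 1 — all ≤ 3.

3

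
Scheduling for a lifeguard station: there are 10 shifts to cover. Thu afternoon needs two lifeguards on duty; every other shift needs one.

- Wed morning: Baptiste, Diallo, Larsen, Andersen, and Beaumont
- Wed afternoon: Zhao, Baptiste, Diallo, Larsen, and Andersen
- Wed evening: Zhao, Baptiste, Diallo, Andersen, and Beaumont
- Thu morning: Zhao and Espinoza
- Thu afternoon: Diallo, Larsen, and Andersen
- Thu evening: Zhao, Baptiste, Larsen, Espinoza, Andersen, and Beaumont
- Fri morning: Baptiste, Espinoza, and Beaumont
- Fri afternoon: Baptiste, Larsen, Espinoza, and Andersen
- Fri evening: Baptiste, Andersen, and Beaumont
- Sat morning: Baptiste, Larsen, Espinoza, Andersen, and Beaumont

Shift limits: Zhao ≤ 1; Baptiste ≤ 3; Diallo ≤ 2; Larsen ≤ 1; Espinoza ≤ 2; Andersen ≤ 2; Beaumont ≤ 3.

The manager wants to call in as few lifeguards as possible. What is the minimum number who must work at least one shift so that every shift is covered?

5

11 slots to fill and no one can take more than 3, so at least ⌈11/3⌉ = 4 lifeguards are needed.
Any 4 lifeguards together have capacity at most 3+3+2+2 = 10 < 11 slots, so 4 can never suffice.
Zhao, Baptiste, Diallo, Andersen, and Beaumont alone can cover everything: Wed morning→Beaumont, Wed afternoon→Diallo, Wed evening→Beaumont, Thu morning→Zhao, Thu afternoon→Diallo+Andersen, Thu evening→Beaumont, Fri morning→Baptiste, Fri afternoon→Baptiste, Fri evening→Baptiste, Sat morning→Andersen.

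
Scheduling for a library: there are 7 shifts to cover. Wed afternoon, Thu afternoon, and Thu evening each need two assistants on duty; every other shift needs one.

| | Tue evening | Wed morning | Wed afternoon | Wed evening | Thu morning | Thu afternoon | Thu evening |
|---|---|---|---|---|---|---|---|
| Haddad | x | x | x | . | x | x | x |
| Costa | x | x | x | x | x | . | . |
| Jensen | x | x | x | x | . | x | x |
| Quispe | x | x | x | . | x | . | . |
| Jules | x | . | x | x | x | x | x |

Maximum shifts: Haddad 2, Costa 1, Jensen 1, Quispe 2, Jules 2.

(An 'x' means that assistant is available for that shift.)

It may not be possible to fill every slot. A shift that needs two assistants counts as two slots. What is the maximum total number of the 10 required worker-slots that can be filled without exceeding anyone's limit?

Total capacity across all assistants is 2+1+1+2+2 = 8, and 10 slots are needed, so at most 8 can be filled.
An assignment achieving 8: Tue evening→Jules, Wed morning→Quispe, Wed evening→Costa, Thu morning→Quispe, Thu afternoon→Haddad+Jensen, Thu evening→Haddad+Jules.
Loads: Haddad 2/2, Costa 1/1, Jensen 1/1, Quispe 2/2, Jules 2/2.

8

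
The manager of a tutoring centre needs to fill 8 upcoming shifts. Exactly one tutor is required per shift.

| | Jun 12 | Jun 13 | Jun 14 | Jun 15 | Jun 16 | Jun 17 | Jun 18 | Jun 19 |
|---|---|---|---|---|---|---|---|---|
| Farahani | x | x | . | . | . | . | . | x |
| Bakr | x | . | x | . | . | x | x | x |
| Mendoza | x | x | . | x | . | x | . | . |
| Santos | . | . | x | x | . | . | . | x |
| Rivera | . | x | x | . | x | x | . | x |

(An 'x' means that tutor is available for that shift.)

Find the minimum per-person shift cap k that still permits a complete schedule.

2

With 5 tutors and 8 worker-slots to fill, someone must work at least ⌈8/5⌉ = 2 shifts, so k ≥ 2.
k = 2 works: Jun 12→Farahani, Jun 13→Farahani, Jun 14→Bakr, Jun 15→Mendoza, Jun 16→Rivera, Jun 17→Mendoza, Jun 18→Bakr, Jun 19→Santos.
Loads: Farahani 2, Bakr 2, Mendoza 2, Santos 1, Rivera 1 — all ≤ 2.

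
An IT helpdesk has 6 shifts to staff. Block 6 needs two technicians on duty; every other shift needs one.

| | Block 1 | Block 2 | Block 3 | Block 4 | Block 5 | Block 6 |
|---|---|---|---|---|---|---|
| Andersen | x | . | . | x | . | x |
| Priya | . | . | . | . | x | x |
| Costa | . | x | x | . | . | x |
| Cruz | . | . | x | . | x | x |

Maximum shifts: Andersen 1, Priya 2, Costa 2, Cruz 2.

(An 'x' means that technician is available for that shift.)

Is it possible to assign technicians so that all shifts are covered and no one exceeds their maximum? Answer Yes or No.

Total capacity is 7 and 7 slots are needed, so capacity alone doesn't rule it out.
Shifts {Block 1, Block 4} need 2 worker-slots in total, but the technicians available for any of those shifts (Andersen) can supply at most 1 among them. So no valid schedule exists.

No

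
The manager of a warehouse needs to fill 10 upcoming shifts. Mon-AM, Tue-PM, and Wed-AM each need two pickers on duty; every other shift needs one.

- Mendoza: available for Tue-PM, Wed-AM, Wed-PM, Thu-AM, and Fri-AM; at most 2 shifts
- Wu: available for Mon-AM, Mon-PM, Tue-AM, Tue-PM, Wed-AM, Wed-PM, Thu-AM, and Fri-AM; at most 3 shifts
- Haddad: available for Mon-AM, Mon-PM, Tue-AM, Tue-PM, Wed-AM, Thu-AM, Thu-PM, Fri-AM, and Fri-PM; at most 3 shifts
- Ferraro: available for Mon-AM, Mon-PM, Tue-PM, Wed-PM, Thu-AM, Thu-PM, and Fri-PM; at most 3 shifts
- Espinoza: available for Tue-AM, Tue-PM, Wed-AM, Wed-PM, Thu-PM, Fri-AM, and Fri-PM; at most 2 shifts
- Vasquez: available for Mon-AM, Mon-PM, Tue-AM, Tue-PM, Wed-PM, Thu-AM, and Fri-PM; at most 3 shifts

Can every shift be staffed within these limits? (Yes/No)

One valid schedule: Mon-AM→Ferraro+Vasquez, Mon-PM→Wu, Tue-AM→Wu, Tue-PM→Ferraro+Espinoza, Wed-AM→Haddad+Espinoza, Wed-PM→Mendoza, Thu-AM→Wu, Thu-PM→Haddad, Fri-AM→Mendoza, Fri-PM→Haddad.
Loads: Mendoza 2/2, Wu 3/3, Haddad 3/3, Ferraro 2/3, Espinoza 2/2, Vasquez 1/3 — all within limits.

Yes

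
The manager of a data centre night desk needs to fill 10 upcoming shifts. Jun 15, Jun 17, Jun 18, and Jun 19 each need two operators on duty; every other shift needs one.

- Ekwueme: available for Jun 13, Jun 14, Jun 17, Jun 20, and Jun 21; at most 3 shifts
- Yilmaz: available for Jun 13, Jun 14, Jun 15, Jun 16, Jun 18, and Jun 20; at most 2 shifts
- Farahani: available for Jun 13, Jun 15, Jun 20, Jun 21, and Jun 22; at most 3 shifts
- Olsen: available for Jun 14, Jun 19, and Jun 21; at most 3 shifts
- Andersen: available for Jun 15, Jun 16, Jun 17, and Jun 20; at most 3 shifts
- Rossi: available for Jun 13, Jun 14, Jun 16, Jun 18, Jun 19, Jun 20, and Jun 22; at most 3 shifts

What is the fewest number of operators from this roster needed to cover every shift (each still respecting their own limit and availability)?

14 slots to fill and no one can take more than 3, so at least ⌈14/3⌉ = 5 operators are needed.
Ekwueme, Yilmaz, Olsen, Andersen, and Rossi alone can cover everything: Jun 13→Ekwueme, Jun 14→Olsen, Jun 15→Yilmaz+Andersen, Jun 16→Andersen, Jun 17→Ekwueme+Andersen, Jun 18→Yilmaz+Rossi, Jun 19→Olsen+Rossi, Jun 20→Ekwueme, Jun 21→Olsen, Jun 22→Rossi.

5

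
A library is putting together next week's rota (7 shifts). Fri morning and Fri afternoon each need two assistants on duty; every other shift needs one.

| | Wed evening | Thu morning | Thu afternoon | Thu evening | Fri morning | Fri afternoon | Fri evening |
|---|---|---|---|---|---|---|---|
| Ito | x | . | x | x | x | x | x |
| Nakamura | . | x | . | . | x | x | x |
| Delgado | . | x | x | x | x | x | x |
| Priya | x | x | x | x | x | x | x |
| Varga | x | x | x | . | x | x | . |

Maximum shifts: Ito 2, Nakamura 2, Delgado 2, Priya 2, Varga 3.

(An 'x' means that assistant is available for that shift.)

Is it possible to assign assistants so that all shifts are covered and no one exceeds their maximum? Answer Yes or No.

One valid schedule: Wed evening→Ito, Thu morning→Nakamura, Thu afternoon→Delgado, Thu evening→Ito, Fri morning→Delgado+Priya, Fri afternoon→Priya+Varga, Fri evening→Nakamura.
Loads: Ito 2/2, Nakamura 2/2, Delgado 2/2, Priya 2/2, Varga 1/3 — all within limits.

Yes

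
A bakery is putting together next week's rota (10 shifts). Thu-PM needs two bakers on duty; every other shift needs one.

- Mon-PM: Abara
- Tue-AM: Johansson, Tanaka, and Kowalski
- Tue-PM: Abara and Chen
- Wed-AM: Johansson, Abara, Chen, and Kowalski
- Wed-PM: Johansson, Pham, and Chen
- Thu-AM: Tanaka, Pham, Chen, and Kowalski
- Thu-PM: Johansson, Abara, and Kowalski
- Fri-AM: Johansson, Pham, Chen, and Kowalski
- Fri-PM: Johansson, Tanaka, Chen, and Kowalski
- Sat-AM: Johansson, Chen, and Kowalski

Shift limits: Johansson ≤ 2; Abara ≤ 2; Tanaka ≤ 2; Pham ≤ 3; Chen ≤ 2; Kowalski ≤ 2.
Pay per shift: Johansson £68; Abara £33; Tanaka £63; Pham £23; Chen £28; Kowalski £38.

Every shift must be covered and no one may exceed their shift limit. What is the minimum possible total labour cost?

Mon-PM can only be covered by Abara, so that assignment is forced.
Picking the cheapest available baker for each shift independently would cost £323, but that ignores the shift limits.
An optimal schedule: Mon-PM→Abara, Tue-AM→Tanaka, Tue-PM→Chen, Wed-AM→Kowalski, Wed-PM→Pham, Thu-AM→Pham, Thu-PM→Abara+Kowalski, Fri-AM→Pham, Fri-PM→Tanaka, Sat-AM→Chen.
Total: 33 + 63 + 28 + 38 + 23 + 23 + 33 + 38 + 23 + 63 + 28 = £393.

£393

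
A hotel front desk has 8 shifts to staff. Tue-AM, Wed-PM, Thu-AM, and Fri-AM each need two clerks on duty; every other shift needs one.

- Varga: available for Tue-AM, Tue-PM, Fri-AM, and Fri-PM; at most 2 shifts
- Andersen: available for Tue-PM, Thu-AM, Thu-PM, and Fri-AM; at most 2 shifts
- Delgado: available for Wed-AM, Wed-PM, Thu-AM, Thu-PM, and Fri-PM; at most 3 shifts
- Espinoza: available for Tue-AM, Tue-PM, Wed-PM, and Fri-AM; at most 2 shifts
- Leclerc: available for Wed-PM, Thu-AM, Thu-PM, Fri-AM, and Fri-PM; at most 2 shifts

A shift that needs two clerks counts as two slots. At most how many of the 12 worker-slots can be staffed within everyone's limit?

11

Total capacity across all clerks is 2+2+3+2+2 = 11, and 12 slots are needed, so at most 11 can be filled.
An assignment achieving 11: Tue-AM→Varga+Espinoza, Tue-PM→Varga, Wed-AM→Delgado, Wed-PM→Delgado+Espinoza, Thu-AM→Andersen+Delgado, Thu-PM→Andersen, Fri-AM→Leclerc, Fri-PM→Leclerc.
Loads: Varga 2/2, Andersen 2/2, Delgado 3/3, Espinoza 2/2, Leclerc 2/2.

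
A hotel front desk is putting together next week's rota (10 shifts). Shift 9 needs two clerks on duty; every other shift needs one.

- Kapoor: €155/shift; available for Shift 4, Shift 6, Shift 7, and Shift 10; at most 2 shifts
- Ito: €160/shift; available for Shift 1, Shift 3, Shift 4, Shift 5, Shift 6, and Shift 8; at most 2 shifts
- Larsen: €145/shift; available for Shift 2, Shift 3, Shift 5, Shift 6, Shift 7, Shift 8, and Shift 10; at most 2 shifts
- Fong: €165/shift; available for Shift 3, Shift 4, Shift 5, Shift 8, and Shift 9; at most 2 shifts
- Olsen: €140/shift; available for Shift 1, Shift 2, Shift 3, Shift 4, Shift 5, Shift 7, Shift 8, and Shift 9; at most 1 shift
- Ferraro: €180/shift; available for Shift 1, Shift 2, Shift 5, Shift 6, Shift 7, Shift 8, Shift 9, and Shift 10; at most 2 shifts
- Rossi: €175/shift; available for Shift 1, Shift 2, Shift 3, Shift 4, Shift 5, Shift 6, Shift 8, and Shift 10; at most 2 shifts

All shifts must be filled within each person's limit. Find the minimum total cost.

€1740

Picking the cheapest available clerk for each shift independently would cost €1575, but that ignores the shift limits.
An optimal schedule: Shift 1→Ito, Shift 2→Larsen, Shift 3→Ito, Shift 4→Kapoor, Shift 5→Fong, Shift 6→Rossi, Shift 7→Larsen, Shift 8→Rossi, Shift 9→Olsen+Fong, Shift 10→Kapoor.
Total: 160 + 145 + 160 + 155 + 165 + 175 + 145 + 175 + 140 + 165 + 155 = €1740.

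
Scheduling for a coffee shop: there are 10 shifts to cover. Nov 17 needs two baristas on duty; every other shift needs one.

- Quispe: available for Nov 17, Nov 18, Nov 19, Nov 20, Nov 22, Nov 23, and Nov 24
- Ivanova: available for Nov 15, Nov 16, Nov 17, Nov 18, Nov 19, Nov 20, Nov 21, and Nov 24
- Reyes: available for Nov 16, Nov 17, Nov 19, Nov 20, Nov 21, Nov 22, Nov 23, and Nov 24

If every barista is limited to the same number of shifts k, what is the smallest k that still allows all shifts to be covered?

4

With 3 baristas and 11 worker-slots to fill, someone must work at least ⌈11/3⌉ = 4 shifts, so k ≥ 4.
k = 4 works: Nov 15→Ivanova, Nov 16→Ivanova, Nov 17→Quispe+Ivanova, Nov 18→Quispe, Nov 19→Reyes, Nov 20→Reyes, Nov 21→Ivanova, Nov 22→Quispe, Nov 23→Quispe, Nov 24→Reyes.
Loads: Quispe 4, Ivanova 4, Reyes 3 — all ≤ 4.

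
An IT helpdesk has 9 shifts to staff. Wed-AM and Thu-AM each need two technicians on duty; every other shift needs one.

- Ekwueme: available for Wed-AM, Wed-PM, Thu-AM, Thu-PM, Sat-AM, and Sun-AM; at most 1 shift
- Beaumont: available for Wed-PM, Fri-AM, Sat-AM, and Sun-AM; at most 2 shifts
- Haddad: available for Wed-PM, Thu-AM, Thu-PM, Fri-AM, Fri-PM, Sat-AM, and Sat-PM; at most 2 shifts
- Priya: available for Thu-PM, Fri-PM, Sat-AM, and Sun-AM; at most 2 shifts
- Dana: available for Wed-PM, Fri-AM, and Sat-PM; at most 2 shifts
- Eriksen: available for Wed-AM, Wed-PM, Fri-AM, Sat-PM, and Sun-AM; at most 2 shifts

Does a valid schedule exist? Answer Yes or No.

No

Total capacity is 11 and 11 slots are needed, so capacity alone doesn't rule it out.
Shifts {Wed-AM, Thu-AM} need 4 worker-slots in total, but the technicians available for any of those shifts (Ekwueme, Haddad, and Eriksen) can supply at most 3 among them. So no valid schedule exists.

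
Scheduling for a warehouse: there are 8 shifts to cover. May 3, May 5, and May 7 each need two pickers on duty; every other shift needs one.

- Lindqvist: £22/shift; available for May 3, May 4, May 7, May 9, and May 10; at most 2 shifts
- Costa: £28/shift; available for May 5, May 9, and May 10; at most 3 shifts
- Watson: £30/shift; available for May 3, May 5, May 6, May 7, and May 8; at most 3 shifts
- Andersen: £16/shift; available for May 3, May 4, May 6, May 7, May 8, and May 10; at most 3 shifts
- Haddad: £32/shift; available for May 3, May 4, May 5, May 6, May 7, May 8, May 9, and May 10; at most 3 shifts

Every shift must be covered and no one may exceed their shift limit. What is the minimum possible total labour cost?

Picking the cheapest available picker for each shift independently would cost £220, but that ignores the shift limits.
An optimal schedule: May 3→Lindqvist+Watson, May 4→Andersen, May 5→Costa+Watson, May 6→Andersen, May 7→Lindqvist+Watson, May 8→Andersen, May 9→Costa, May 10→Costa.
Total: 22 + 30 + 16 + 28 + 30 + 16 + 22 + 30 + 16 + 28 + 28 = £266.

£266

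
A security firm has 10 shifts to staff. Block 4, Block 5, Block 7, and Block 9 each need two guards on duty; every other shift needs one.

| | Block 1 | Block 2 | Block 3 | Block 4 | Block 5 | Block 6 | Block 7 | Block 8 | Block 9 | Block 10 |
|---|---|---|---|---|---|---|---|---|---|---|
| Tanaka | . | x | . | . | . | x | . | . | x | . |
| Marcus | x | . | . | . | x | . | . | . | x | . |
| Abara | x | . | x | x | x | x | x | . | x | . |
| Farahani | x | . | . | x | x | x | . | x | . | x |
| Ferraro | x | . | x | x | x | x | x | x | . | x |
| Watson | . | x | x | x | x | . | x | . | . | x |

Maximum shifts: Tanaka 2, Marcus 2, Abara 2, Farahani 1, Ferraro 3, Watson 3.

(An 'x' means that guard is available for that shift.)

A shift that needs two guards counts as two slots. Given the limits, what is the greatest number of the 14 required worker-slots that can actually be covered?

Total capacity across all guards is 2+2+2+1+3+3 = 13, and 14 slots are needed, so at most 13 can be filled.
An assignment achieving 13: Block 1→Marcus, Block 2→Tanaka, Block 3→Abara, Block 4→Ferraro+Watson, Block 5→Watson, Block 6→Ferraro, Block 7→Abara+Ferraro, Block 8→Farahani, Block 9→Tanaka+Marcus, Block 10→Watson.
Loads: Tanaka 2/2, Marcus 2/2, Abara 2/2, Farahani 1/1, Ferraro 3/3, Watson 3/3.

13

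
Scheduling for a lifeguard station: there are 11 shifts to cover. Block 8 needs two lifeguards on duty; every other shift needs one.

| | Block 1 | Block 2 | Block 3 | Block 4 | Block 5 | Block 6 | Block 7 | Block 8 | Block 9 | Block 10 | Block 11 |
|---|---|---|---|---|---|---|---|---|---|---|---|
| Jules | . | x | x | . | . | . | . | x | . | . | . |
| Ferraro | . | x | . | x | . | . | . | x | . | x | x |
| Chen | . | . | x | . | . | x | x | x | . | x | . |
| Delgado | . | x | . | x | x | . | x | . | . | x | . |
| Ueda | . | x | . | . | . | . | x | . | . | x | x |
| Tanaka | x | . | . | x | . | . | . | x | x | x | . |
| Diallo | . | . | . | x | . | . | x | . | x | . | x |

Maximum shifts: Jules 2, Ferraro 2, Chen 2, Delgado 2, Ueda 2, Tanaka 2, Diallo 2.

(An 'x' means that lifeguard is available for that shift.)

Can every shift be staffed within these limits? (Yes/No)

Block 1 can only be covered by Tanaka, so that assignment is forced.
Block 5 can only be covered by Delgado, so that assignment is forced.
Block 6 can only be covered by Chen, so that assignment is forced.
One valid schedule: Block 1→Tanaka, Block 2→Jules, Block 3→Jules, Block 4→Delgado, Block 5→Delgado, Block 6→Chen, Block 7→Ueda, Block 8→Ferraro+Chen, Block 9→Tanaka, Block 10→Ueda, Block 11→Ferraro.
Loads: Jules 2/2, Ferraro 2/2, Chen 2/2, Delgado 2/2, Ueda 2/2, Tanaka 2/2, Diallo 0/2 — all within limits.

Yes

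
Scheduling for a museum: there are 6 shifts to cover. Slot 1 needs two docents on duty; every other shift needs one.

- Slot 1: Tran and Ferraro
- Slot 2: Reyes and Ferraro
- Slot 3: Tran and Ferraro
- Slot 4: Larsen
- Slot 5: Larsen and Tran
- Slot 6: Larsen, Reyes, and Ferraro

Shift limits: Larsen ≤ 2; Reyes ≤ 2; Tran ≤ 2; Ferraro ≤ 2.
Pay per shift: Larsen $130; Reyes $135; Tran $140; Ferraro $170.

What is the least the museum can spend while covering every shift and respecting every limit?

$980

Slot 1 can only be covered by Tran and Ferraro, so that assignment is forced.
Slot 4 can only be covered by Larsen, so that assignment is forced.
Picking the cheapest available docent for each shift independently would cost $975, but that ignores the shift limits.
An optimal schedule: Slot 1→Tran+Ferraro, Slot 2→Reyes, Slot 3→Tran, Slot 4→Larsen, Slot 5→Larsen, Slot 6→Reyes.
Total: 140 + 170 + 135 + 140 + 130 + 130 + 135 = $980.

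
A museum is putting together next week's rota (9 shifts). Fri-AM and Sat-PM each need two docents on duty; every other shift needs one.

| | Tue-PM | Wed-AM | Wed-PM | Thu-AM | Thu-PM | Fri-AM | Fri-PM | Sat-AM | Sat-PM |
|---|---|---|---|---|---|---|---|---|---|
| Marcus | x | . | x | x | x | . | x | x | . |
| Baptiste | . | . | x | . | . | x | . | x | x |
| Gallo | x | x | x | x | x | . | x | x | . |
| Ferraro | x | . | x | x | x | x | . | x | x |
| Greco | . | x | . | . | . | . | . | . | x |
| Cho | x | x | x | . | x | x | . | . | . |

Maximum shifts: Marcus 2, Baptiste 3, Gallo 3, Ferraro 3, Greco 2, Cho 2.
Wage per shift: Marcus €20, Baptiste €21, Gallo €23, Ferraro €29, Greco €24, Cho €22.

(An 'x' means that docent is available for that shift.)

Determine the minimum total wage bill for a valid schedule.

€240

Picking the cheapest available docent for each shift independently would cost €230, but that ignores the shift limits.
An optimal schedule: Tue-PM→Gallo, Wed-AM→Cho, Wed-PM→Gallo, Thu-AM→Marcus, Thu-PM→Gallo, Fri-AM→Baptiste+Cho, Fri-PM→Marcus, Sat-AM→Baptiste, Sat-PM→Baptiste+Greco.
Total: 23 + 22 + 23 + 20 + 23 + 21 + 22 + 20 + 21 + 21 + 24 = €240.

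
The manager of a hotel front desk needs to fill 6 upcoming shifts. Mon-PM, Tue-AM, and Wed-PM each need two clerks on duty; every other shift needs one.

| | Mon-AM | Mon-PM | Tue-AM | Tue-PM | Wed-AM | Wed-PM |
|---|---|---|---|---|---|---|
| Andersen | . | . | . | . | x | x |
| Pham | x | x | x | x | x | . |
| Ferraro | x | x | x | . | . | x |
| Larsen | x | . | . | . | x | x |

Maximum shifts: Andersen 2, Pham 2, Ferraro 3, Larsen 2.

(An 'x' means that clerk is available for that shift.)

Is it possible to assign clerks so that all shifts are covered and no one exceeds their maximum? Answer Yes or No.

No

Total capacity is 9 and 9 slots are needed, so capacity alone doesn't rule it out.
Shifts {Mon-PM, Tue-AM, Tue-PM} need 5 worker-slots in total, but the clerks available for any of those shifts (Pham and Ferraro) can supply at most 4 among them. So no valid schedule exists.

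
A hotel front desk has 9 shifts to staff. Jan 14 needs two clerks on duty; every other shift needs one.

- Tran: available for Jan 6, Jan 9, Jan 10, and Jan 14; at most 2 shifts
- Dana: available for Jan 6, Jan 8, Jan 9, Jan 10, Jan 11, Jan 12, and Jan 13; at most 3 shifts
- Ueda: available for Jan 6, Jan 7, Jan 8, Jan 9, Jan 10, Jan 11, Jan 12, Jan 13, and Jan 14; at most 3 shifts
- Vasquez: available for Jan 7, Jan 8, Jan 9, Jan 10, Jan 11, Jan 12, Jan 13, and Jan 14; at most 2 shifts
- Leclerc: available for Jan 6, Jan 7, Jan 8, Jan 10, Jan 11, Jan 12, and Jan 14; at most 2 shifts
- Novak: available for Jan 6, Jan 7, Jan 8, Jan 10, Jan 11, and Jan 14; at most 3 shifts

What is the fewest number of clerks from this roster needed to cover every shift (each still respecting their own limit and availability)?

10 slots to fill and no one can take more than 3, so at least ⌈10/3⌉ = 4 clerks are needed.
Tran, Dana, Ueda, and Vasquez alone can cover everything: Jan 6→Tran, Jan 7→Ueda, Jan 8→Dana, Jan 9→Vasquez, Jan 10→Vasquez, Jan 11→Dana, Jan 12→Dana, Jan 13→Ueda, Jan 14→Tran+Ueda.

4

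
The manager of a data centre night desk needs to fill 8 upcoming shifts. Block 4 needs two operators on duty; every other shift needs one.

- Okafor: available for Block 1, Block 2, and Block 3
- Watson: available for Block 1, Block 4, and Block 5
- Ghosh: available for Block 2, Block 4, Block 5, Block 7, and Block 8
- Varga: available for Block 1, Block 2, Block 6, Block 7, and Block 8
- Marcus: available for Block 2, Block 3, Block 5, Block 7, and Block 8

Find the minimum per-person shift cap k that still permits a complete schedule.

With 5 operators and 9 worker-slots to fill, someone must work at least ⌈9/5⌉ = 2 shifts, so k ≥ 2.
k = 2 works: Block 1→Okafor, Block 2→Marcus, Block 3→Okafor, Block 4→Watson+Ghosh, Block 5→Watson, Block 6→Varga, Block 7→Ghosh, Block 8→Varga.
Loads: Okafor 2, Watson 2, Ghosh 2, Varga 2, Marcus 1 — all ≤ 2.

2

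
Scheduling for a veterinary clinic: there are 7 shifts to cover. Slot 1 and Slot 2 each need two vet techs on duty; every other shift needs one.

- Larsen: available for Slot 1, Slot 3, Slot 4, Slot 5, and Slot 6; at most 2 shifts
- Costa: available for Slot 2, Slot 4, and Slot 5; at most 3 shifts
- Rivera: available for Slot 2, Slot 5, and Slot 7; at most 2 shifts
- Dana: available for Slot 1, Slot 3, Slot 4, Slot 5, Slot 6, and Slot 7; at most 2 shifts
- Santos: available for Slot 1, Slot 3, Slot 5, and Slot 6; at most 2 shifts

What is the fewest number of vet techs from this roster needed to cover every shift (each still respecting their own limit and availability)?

9 slots to fill and no one can take more than 3, so at least ⌈9/3⌉ = 3 vet techs are needed.
Any 3 vet techs together have capacity at most 3+2+2 = 7 < 9 slots, so 3 can never suffice.
Larsen, Costa, Rivera, and Dana alone can cover everything: Slot 1→Larsen+Dana, Slot 2→Costa+Rivera, Slot 3→Larsen, Slot 4→Costa, Slot 5→Costa, Slot 6→Dana, Slot 7→Rivera.

4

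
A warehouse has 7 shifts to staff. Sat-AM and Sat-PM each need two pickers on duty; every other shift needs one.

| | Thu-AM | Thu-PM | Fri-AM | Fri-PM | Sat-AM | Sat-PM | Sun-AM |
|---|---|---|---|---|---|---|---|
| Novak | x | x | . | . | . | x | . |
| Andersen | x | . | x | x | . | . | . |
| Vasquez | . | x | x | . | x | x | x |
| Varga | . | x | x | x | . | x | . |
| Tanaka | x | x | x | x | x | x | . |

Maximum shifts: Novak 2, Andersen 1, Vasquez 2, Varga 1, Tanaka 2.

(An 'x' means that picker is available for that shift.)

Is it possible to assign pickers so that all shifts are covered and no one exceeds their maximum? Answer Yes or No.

Total capacity is 2+1+2+1+2 = 8 but 9 worker-slots are needed — infeasible.

No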